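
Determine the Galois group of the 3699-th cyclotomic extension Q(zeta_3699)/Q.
|Gal(Q(zeta_3699)/Q)| = phi(3699) = 2448; group ≅ (Z/3699Z)^* ≅ Z/18Z × Z/136Z

The n-th cyclotomic polynomial Φ_3699(x) is the minimal polynomial of zeta_3699 over Q and has degree phi(3699) = 2448. So Q(zeta_3699) is a degree-2448 Galois extension with Galois group (Z/3699Z)^*. By CRT, (Z/3699Z)^* ≅ (Z/27Z)^* × (Z/137Z)^*. Each prime-power unit group is (Z/27Z)^* ≅ Z/18Z; (Z/137Z)^* ≅ Z/136Z. Hence Gal(Q(zeta_3699)/Q) ≅ Z/18Z × Z/136Z.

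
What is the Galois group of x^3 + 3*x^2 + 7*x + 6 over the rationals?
Gal(K/Q) = S_3 (symmetric group of order 6)

Compute the discriminant of x^3 + (3)*x^2 + (7)*x + (6): Δ = -283. Since Δ is not a rational square, the Galois group is not contained in A_3; it must be the full S_3 (irreducibility of the cubic rules out anything smaller).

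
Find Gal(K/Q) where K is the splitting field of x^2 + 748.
Gal(K/Q) = Z/2Z (cyclic of order 2)

x^2 + 748 is irreducible over Q since -748 is not a rational square. The splitting field Q(sqrt(-748)) has degree 2 over Q, and its unique nontrivial automorphism is sqrt(-748) ↦ -sqrt(-748). Hence Gal(Q(sqrt(-748))/Q) = Z/2Z.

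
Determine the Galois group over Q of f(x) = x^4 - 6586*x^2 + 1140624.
Gal(K/Q) = Z/2Z (cyclic of order 2)

f factors as (x^2 - 6408)(x^2 - 178), so the splitting field is K = Q(sqrt(6408), sqrt(178)). The squarefree part of 6408 is 178 and the squarefree part of 178 is also 178, so sqrt(6408) and sqrt(178) are both rational multiples of sqrt(178). Hence Q(sqrt(6408)) = Q(sqrt(178)) = Q(sqrt(178)), and the splitting field collapses to a single degree-2 extension with Galois group Z/2Z.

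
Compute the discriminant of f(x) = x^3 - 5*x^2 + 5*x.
Δ = 125

For x^3 + a x^2 + b x + c the discriminant is Δ = 18 a b c - 4 a^3 c + a^2 b^2 - 4 b^3 - 27 c^2.
Plug a = -5, b = 5, c = 0:
  18*(-5)*(5)*(0) - 4*(-5)^3*(0) + (-5)^2*(5)^2 - 4*(5)^3 - 27*(0)^2
  = 0 + (0) + 625 + (-500) + (0)
  = 125.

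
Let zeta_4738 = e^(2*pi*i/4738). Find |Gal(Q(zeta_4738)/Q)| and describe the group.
|Gal(Q(zeta_4738)/Q)| = phi(4738) = 2244; group ≅ (Z/4738Z)^* ≅ Z/22Z × Z/102Z

The n-th cyclotomic polynomial Φ_4738(x) is the minimal polynomial of zeta_4738 over Q and has degree phi(4738) = 2244. So Q(zeta_4738) is a degree-2244 Galois extension with Galois group (Z/4738Z)^*. By CRT, (Z/4738Z)^* ≅ (Z/2Z)^* × (Z/23Z)^* × (Z/103Z)^*. Each prime-power unit group is (Z/2Z)^* ≅ trivial group (order 1); (Z/23Z)^* ≅ Z/22Z; (Z/103Z)^* ≅ Z/102Z. Hence Gal(Q(zeta_4738)/Q) ≅ Z/22Z × Z/102Z.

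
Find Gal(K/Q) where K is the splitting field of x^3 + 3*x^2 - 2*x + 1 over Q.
Gal(K/Q) = S_3 (symmetric group of order 6)

Compute the discriminant of x^3 + (3)*x^2 + (-2)*x + (1): Δ = -175. Since Δ is not a rational square, the Galois group is not contained in A_3; it must be the full S_3 (irreducibility of the cubic rules out anything smaller).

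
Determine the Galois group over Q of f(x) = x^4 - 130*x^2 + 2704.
Gal(K/Q) = Z/2Z (cyclic of order 2)

f factors as (x^2 - 104)(x^2 - 26), so the splitting field is K = Q(sqrt(104), sqrt(26)). The squarefree part of 104 is 26 and the squarefree part of 26 is also 26, so sqrt(104) and sqrt(26) are both rational multiples of sqrt(26). Hence Q(sqrt(104)) = Q(sqrt(26)) = Q(sqrt(26)), and the splitting field collapses to a single degree-2 extension with Galois group Z/2Z.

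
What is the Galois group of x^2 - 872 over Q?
Gal(K/Q) = Z/2Z (cyclic of order 2)

x^2 - 872 is irreducible over Q since 872 is not a rational square. The splitting field Q(sqrt(872)) has degree 2 over Q, and its unique nontrivial automorphism is sqrt(872) ↦ -sqrt(872). Hence Gal(Q(sqrt(872))/Q) = Z/2Z.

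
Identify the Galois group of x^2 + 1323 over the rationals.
Gal(K/Q) = Z/2Z (cyclic of order 2)

x^2 + 1323 is irreducible over Q since -1323 is not a rational square. The splitting field Q(sqrt(-1323)) has degree 2 over Q, and its unique nontrivial automorphism is sqrt(-1323) ↦ -sqrt(-1323). Hence Gal(Q(sqrt(-1323))/Q) = Z/2Z.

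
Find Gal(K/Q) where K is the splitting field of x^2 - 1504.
Gal(K/Q) = Z/2Z (cyclic of order 2)

x^2 - 1504 is irreducible over Q since 1504 is not a rational square. The splitting field Q(sqrt(1504)) has degree 2 over Q, and its unique nontrivial automorphism is sqrt(1504) ↦ -sqrt(1504). Hence Gal(Q(sqrt(1504))/Q) = Z/2Z.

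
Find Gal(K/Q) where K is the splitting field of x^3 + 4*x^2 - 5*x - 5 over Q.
Gal(K/Q) = S_3 (symmetric group of order 6)

Compute the discriminant of x^3 + (4)*x^2 + (-5)*x + (-5): Δ = 3305. Since Δ is not a rational square, the Galois group is not contained in A_3; it must be the full S_3 (irreducibility of the cubic rules out anything smaller).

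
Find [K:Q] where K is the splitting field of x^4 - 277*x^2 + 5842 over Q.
[K:Q] = 4

f factors as (x^2 - 254)(x^2 - 23); the splitting field is K = Q(sqrt(254), sqrt(23)). Since 254, 23, and 5842 are all non-squares in Q, the three subfields Q(sqrt(254)), Q(sqrt(23)), Q(sqrt(5842)) are distinct degree-2 extensions, so [K:Q] = 4 (Klein four Galois group).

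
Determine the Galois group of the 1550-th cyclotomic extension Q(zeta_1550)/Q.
|Gal(Q(zeta_1550)/Q)| = phi(1550) = 600; group ≅ (Z/1550Z)^* ≅ Z/20Z × Z/30Z

The n-th cyclotomic polynomial Φ_1550(x) is the minimal polynomial of zeta_1550 over Q and has degree phi(1550) = 600. So Q(zeta_1550) is a degree-600 Galois extension with Galois group (Z/1550Z)^*. By CRT, (Z/1550Z)^* ≅ (Z/2Z)^* × (Z/25Z)^* × (Z/31Z)^*. Each prime-power unit group is (Z/2Z)^* ≅ trivial group (order 1); (Z/25Z)^* ≅ Z/20Z; (Z/31Z)^* ≅ Z/30Z. Hence Gal(Q(zeta_1550)/Q) ≅ Z/20Z × Z/30Z.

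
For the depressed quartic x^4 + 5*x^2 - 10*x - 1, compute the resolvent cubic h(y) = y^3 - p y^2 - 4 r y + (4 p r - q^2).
h(y) = y^3 - 5*y^2 + 4*y - 120

Identify coefficients: p = 5, q = -10, r = -1.
Plug into h(y) = y^3 - p y^2 - 4 r y + (4 p r - q^2):
  h(y) = y^3 - (5) y^2 - 4*(-1) y + (4*(5)*(-1) - (-10)^2)
       = y^3 + (-5) y^2 + (4) y + (-120).
Simplifying: h(y) = y^3 - 5*y^2 + 4*y - 120.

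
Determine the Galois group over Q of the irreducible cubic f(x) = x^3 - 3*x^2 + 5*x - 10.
Gal(K/Q) = S_3 (symmetric group of order 6)

Compute the discriminant of x^3 + (-3)*x^2 + (5)*x + (-10): Δ = -1355. Since Δ is not a rational square, the Galois group is not contained in A_3; it must be the full S_3 (irreducibility of the cubic rules out anything smaller).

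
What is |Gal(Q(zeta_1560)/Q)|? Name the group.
|Gal(Q(zeta_1560)/Q)| = phi(1560) = 384; group ≅ (Z/1560Z)^* ≅ Z/2Z × Z/2Z × Z/2Z × Z/4Z × Z/12Z

The n-th cyclotomic polynomial Φ_1560(x) is the minimal polynomial of zeta_1560 over Q and has degree phi(1560) = 384. So Q(zeta_1560) is a degree-384 Galois extension with Galois group (Z/1560Z)^*. By CRT, (Z/1560Z)^* ≅ (Z/8Z)^* × (Z/3Z)^* × (Z/5Z)^* × (Z/13Z)^*. Each prime-power unit group is (Z/8Z)^* ≅ Z/2Z × Z/2Z; (Z/3Z)^* ≅ Z/2Z; (Z/5Z)^* ≅ Z/4Z; (Z/13Z)^* ≅ Z/12Z. Hence Gal(Q(zeta_1560)/Q) ≅ Z/2Z × Z/2Z × Z/2Z × Z/4Z × Z/12Z.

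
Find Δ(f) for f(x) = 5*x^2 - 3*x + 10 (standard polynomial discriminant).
Δ = -191

For a quadratic a x^2 + b x + c the discriminant is Δ = b^2 - 4ac = (-3)^2 - 4*(5)*(10) = 9 - (200) = -191.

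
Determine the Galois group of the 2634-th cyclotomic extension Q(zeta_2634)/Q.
|Gal(Q(zeta_2634)/Q)| = phi(2634) = 876; group ≅ (Z/2634Z)^* ≅ Z/2Z × Z/438Z

The n-th cyclotomic polynomial Φ_2634(x) is the minimal polynomial of zeta_2634 over Q and has degree phi(2634) = 876. So Q(zeta_2634) is a degree-876 Galois extension with Galois group (Z/2634Z)^*. By CRT, (Z/2634Z)^* ≅ (Z/2Z)^* × (Z/3Z)^* × (Z/439Z)^*. Each prime-power unit group is (Z/2Z)^* ≅ trivial group (order 1); (Z/3Z)^* ≅ Z/2Z; (Z/439Z)^* ≅ Z/438Z. Hence Gal(Q(zeta_2634)/Q) ≅ Z/2Z × Z/438Z.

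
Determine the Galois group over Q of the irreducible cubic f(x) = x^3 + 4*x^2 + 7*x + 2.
Gal(K/Q) = S_3 (symmetric group of order 6)

Compute the discriminant of x^3 + (4)*x^2 + (7)*x + (2): Δ = -200. Since Δ is not a rational square, the Galois group is not contained in A_3; it must be the full S_3 (irreducibility of the cubic rules out anything smaller).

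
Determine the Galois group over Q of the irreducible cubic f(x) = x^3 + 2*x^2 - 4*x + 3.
Gal(K/Q) = S_3 (symmetric group of order 6)

Compute the discriminant of x^3 + (2)*x^2 + (-4)*x + (3): Δ = -451. Since Δ is not a rational square, the Galois group is not contained in A_3; it must be the full S_3 (irreducibility of the cubic rules out anything smaller).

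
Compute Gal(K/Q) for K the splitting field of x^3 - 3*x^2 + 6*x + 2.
Gal(K/Q) = S_3 (symmetric group of order 6)

Compute the discriminant of x^3 + (-3)*x^2 + (6)*x + (2): Δ = -1080. Since Δ is not a rational square, the Galois group is not contained in A_3; it must be the full S_3 (irreducibility of the cubic rules out anything smaller).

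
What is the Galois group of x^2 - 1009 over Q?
Gal(K/Q) = Z/2Z (cyclic of order 2)

x^2 - 1009 is irreducible over Q since 1009 is not a rational square. The splitting field Q(sqrt(1009)) has degree 2 over Q, and its unique nontrivial automorphism is sqrt(1009) ↦ -sqrt(1009). Hence Gal(Q(sqrt(1009))/Q) = Z/2Z.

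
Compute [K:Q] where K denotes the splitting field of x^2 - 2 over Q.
[K:Q] = 2

The discriminant of x^2 + (0)*x + (-2) is b^2 - 4c = 0 - (-8) = 8. Since 8 is not a perfect square in Q, the polynomial is irreducible over Q. Its two roots generate a degree-2 extension, so [K:Q] = 2.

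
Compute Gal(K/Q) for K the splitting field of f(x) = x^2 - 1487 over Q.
Gal(K/Q) = Z/2Z (cyclic of order 2)

x^2 - 1487 is irreducible over Q since 1487 is not a rational square. The splitting field Q(sqrt(1487)) has degree 2 over Q, and its unique nontrivial automorphism is sqrt(1487) ↦ -sqrt(1487). Hence Gal(Q(sqrt(1487))/Q) = Z/2Z.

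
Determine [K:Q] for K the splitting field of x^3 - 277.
[K:Q] = 6

x^3 - 277 has one real root r = 277^(1/3) and two complex roots r*zeta_3, r*zeta_3^2 where zeta_3 = e^(2*pi*i/3). The splitting field is Q(r, zeta_3). [Q(r):Q] = 3 and [Q(zeta_3):Q] = 2 with gcd = 1, so [Q(r, zeta_3):Q] = 3 * 2 = 6.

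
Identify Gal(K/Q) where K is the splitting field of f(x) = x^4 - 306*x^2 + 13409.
Gal(K/Q) = V_4 (Klein four-group, Z/2Z × Z/2Z)

f factors as (x^2 - 53)(x^2 - 253), so the splitting field is K = Q(sqrt(53), sqrt(253)). The elements 53, 253, 13409 are all non-squares in Q, so sqrt(53) and sqrt(253) generate independent quadratic extensions. Thus [K:Q] = 4 and Gal(K/Q) is generated by the two order-2 automorphisms sqrt(53) ↦ -sqrt(53) and sqrt(253) ↦ -sqrt(253), giving V_4.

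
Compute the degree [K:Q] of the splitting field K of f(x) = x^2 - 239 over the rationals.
[K:Q] = 2

The polynomial x^2 - 239 is irreducible over Q since 239 is not a perfect square. Its splitting field is Q(sqrt(239)), which has degree 2 over Q.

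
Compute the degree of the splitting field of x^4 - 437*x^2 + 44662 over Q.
[K:Q] = 4

f factors as (x^2 - 274)(x^2 - 163); the splitting field is K = Q(sqrt(274), sqrt(163)). Since 274, 163, and 44662 are all non-squares in Q, the three subfields Q(sqrt(274)), Q(sqrt(163)), Q(sqrt(44662)) are distinct degree-2 extensions, so [K:Q] = 4 (Klein four Galois group).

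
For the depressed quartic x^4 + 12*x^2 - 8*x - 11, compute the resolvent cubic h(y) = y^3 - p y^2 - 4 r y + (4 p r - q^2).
h(y) = y^3 - 12*y^2 + 44*y - 592

Identify coefficients: p = 12, q = -8, r = -11.
Plug into h(y) = y^3 - p y^2 - 4 r y + (4 p r - q^2):
  h(y) = y^3 - (12) y^2 - 4*(-11) y + (4*(12)*(-11) - (-8)^2)
       = y^3 + (-12) y^2 + (44) y + (-592).
Simplifying: h(y) = y^3 - 12*y^2 + 44*y - 592.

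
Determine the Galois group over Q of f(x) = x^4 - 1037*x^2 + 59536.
Gal(K/Q) = Z/2Z (cyclic of order 2)

f factors as (x^2 - 61)(x^2 - 976), so the splitting field is K = Q(sqrt(61), sqrt(976)). The squarefree part of 61 is 61 and the squarefree part of 976 is also 61, so sqrt(61) and sqrt(976) are both rational multiples of sqrt(61). Hence Q(sqrt(61)) = Q(sqrt(976)) = Q(sqrt(61)), and the splitting field collapses to a single degree-2 extension with Galois group Z/2Z.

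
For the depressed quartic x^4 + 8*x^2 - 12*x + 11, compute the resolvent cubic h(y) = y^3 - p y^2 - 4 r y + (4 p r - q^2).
h(y) = y^3 - 8*y^2 - 44*y + 208

Identify coefficients: p = 8, q = -12, r = 11.
Plug into h(y) = y^3 - p y^2 - 4 r y + (4 p r - q^2):
  h(y) = y^3 - (8) y^2 - 4*(11) y + (4*(8)*(11) - (-12)^2)
       = y^3 + (-8) y^2 + (-44) y + (208).
Simplifying: h(y) = y^3 - 8*y^2 - 44*y + 208.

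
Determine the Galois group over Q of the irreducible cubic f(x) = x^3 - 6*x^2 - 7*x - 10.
Gal(K/Q) = S_3 (symmetric group of order 6)

Compute the discriminant of x^3 + (-6)*x^2 + (-7)*x + (-10): Δ = -15764. Since Δ is not a rational square, the Galois group is not contained in A_3; it must be the full S_3 (irreducibility of the cubic rules out anything smaller).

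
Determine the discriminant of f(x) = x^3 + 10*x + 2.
Δ = -4108

For a depressed cubic x^3 + p x + q the discriminant is Δ = -4 p^3 - 27 q^2 = -4*(10)^3 - 27*(2)^2 = -4000 - 108 = -4108.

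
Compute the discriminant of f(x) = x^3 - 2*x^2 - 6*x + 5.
Δ = 1573

For x^3 + a x^2 + b x + c the discriminant is Δ = 18 a b c - 4 a^3 c + a^2 b^2 - 4 b^3 - 27 c^2.
Plug a = -2, b = -6, c = 5:
  18*(-2)*(-6)*(5) - 4*(-2)^3*(5) + (-2)^2*(-6)^2 - 4*(-6)^3 - 27*(5)^2
  = 1080 + (160) + 144 + (864) + (-675)
  = 1573.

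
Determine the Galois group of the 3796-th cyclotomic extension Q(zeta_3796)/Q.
|Gal(Q(zeta_3796)/Q)| = phi(3796) = 1728; group ≅ (Z/3796Z)^* ≅ Z/2Z × Z/12Z × Z/72Z

The n-th cyclotomic polynomial Φ_3796(x) is the minimal polynomial of zeta_3796 over Q and has degree phi(3796) = 1728. So Q(zeta_3796) is a degree-1728 Galois extension with Galois group (Z/3796Z)^*. By CRT, (Z/3796Z)^* ≅ (Z/4Z)^* × (Z/13Z)^* × (Z/73Z)^*. Each prime-power unit group is (Z/4Z)^* ≅ Z/2Z; (Z/13Z)^* ≅ Z/12Z; (Z/73Z)^* ≅ Z/72Z. Hence Gal(Q(zeta_3796)/Q) ≅ Z/2Z × Z/12Z × Z/72Z.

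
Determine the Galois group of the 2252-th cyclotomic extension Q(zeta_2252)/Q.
|Gal(Q(zeta_2252)/Q)| = phi(2252) = 1124; group ≅ (Z/2252Z)^* ≅ Z/2Z × Z/562Z

The n-th cyclotomic polynomial Φ_2252(x) is the minimal polynomial of zeta_2252 over Q and has degree phi(2252) = 1124. So Q(zeta_2252) is a degree-1124 Galois extension with Galois group (Z/2252Z)^*. By CRT, (Z/2252Z)^* ≅ (Z/4Z)^* × (Z/563Z)^*. Each prime-power unit group is (Z/4Z)^* ≅ Z/2Z; (Z/563Z)^* ≅ Z/562Z. Hence Gal(Q(zeta_2252)/Q) ≅ Z/2Z × Z/562Z.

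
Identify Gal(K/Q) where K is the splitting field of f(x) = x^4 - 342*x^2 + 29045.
Gal(K/Q) = V_4 (Klein four-group, Z/2Z × Z/2Z)

f factors as (x^2 - 185)(x^2 - 157), so the splitting field is K = Q(sqrt(185), sqrt(157)). The elements 185, 157, 29045 are all non-squares in Q, so sqrt(185) and sqrt(157) generate independent quadratic extensions. Thus [K:Q] = 4 and Gal(K/Q) is generated by the two order-2 automorphisms sqrt(185) ↦ -sqrt(185) and sqrt(157) ↦ -sqrt(157), giving V_4.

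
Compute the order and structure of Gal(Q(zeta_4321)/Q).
|Gal(Q(zeta_4321)/Q)| = phi(4321) = 4144; group ≅ (Z/4321Z)^* ≅ Z/28Z × Z/148Z

The n-th cyclotomic polynomial Φ_4321(x) is the minimal polynomial of zeta_4321 over Q and has degree phi(4321) = 4144. So Q(zeta_4321) is a degree-4144 Galois extension with Galois group (Z/4321Z)^*. By CRT, (Z/4321Z)^* ≅ (Z/29Z)^* × (Z/149Z)^*. Each prime-power unit group is (Z/29Z)^* ≅ Z/28Z; (Z/149Z)^* ≅ Z/148Z. Hence Gal(Q(zeta_4321)/Q) ≅ Z/28Z × Z/148Z.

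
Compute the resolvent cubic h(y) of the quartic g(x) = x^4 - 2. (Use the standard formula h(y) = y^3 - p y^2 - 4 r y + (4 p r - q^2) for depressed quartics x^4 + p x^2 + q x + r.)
h(y) = y^3 + 8*y

Identify coefficients: p = 0, q = 0, r = -2.
Plug into h(y) = y^3 - p y^2 - 4 r y + (4 p r - q^2):
  h(y) = y^3 - (0) y^2 - 4*(-2) y + (4*(0)*(-2) - (0)^2)
       = y^3 + (0) y^2 + (8) y + (0).
Simplifying: h(y) = y^3 + 8*y.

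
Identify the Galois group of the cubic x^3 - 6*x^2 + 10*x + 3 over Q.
Gal(K/Q) = S_3 (symmetric group of order 6)

Compute the discriminant of x^3 + (-6)*x^2 + (10)*x + (3): Δ = -1291. Since Δ is not a rational square, the Galois group is not contained in A_3; it must be the full S_3 (irreducibility of the cubic rules out anything smaller).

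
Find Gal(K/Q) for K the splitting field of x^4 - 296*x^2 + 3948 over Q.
Gal(K/Q) = V_4 (Klein four-group, Z/2Z × Z/2Z)

f factors as (x^2 - 14)(x^2 - 282), so the splitting field is K = Q(sqrt(14), sqrt(282)). The elements 14, 282, 3948 are all non-squares in Q, so sqrt(14) and sqrt(282) generate independent quadratic extensions. Thus [K:Q] = 4 and Gal(K/Q) is generated by the two order-2 automorphisms sqrt(14) ↦ -sqrt(14) and sqrt(282) ↦ -sqrt(282), giving V_4.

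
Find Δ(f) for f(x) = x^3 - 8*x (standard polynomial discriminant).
Δ = 2048

For a depressed cubic x^3 + p x + q the discriminant is Δ = -4 p^3 - 27 q^2 = -4*(-8)^3 - 27*(0)^2 = 2048 - 0 = 2048.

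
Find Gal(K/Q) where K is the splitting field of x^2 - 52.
Gal(K/Q) = Z/2Z (cyclic of order 2)

x^2 - 52 is irreducible over Q since 52 is not a rational square. The splitting field Q(sqrt(52)) has degree 2 over Q, and its unique nontrivial automorphism is sqrt(52) ↦ -sqrt(52). Hence Gal(Q(sqrt(52))/Q) = Z/2Z.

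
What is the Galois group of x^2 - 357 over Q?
Gal(K/Q) = Z/2Z (cyclic of order 2)

x^2 - 357 is irreducible over Q since 357 is not a rational square. The splitting field Q(sqrt(357)) has degree 2 over Q, and its unique nontrivial automorphism is sqrt(357) ↦ -sqrt(357). Hence Gal(Q(sqrt(357))/Q) = Z/2Z.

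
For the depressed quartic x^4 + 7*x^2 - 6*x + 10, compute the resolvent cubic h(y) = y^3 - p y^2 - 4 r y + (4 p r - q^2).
h(y) = y^3 - 7*y^2 - 40*y + 244

Identify coefficients: p = 7, q = -6, r = 10.
Plug into h(y) = y^3 - p y^2 - 4 r y + (4 p r - q^2):
  h(y) = y^3 - (7) y^2 - 4*(10) y + (4*(7)*(10) - (-6)^2)
       = y^3 + (-7) y^2 + (-40) y + (244).
Simplifying: h(y) = y^3 - 7*y^2 - 40*y + 244.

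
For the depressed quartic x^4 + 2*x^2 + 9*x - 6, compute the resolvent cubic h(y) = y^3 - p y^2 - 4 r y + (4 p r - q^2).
h(y) = y^3 - 2*y^2 + 24*y - 129

Identify coefficients: p = 2, q = 9, r = -6.
Plug into h(y) = y^3 - p y^2 - 4 r y + (4 p r - q^2):
  h(y) = y^3 - (2) y^2 - 4*(-6) y + (4*(2)*(-6) - (9)^2)
       = y^3 + (-2) y^2 + (24) y + (-129).
Simplifying: h(y) = y^3 - 2*y^2 + 24*y - 129.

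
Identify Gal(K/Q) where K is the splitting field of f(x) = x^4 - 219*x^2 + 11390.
Gal(K/Q) = V_4 (Klein four-group, Z/2Z × Z/2Z)

f factors as (x^2 - 134)(x^2 - 85), so the splitting field is K = Q(sqrt(134), sqrt(85)). The elements 134, 85, 11390 are all non-squares in Q, so sqrt(134) and sqrt(85) generate independent quadratic extensions. Thus [K:Q] = 4 and Gal(K/Q) is generated by the two order-2 automorphisms sqrt(134) ↦ -sqrt(134) and sqrt(85) ↦ -sqrt(85), giving V_4.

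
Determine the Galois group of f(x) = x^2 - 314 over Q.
Gal(K/Q) = Z/2Z (cyclic of order 2)

x^2 - 314 is irreducible over Q since 314 is not a rational square. The splitting field Q(sqrt(314)) has degree 2 over Q, and its unique nontrivial automorphism is sqrt(314) ↦ -sqrt(314). Hence Gal(Q(sqrt(314))/Q) = Z/2Z.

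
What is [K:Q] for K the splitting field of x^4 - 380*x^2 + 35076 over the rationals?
[K:Q] = 4

f factors as (x^2 - 158)(x^2 - 222); the splitting field is K = Q(sqrt(158), sqrt(222)). Since 158, 222, and 35076 are all non-squares in Q, the three subfields Q(sqrt(158)), Q(sqrt(222)), Q(sqrt(35076)) are distinct degree-2 extensions, so [K:Q] = 4 (Klein four Galois group).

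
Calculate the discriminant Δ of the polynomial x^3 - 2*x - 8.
Δ = -1696

For a depressed cubic x^3 + p x + q the discriminant is Δ = -4 p^3 - 27 q^2 = -4*(-2)^3 - 27*(-8)^2 = 32 - 1728 = -1696.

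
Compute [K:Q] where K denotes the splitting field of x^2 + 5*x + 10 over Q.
[K:Q] = 2

The discriminant of x^2 + (5)*x + (10) is b^2 - 4c = 25 - (40) = -15. Since -15 is not a perfect square in Q, the polynomial is irreducible over Q. Its two roots generate a degree-2 extension, so [K:Q] = 2.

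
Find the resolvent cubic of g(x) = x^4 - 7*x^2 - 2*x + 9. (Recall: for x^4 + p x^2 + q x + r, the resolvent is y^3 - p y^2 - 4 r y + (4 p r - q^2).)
h(y) = y^3 + 7*y^2 - 36*y - 256

Identify coefficients: p = -7, q = -2, r = 9.
Plug into h(y) = y^3 - p y^2 - 4 r y + (4 p r - q^2):
  h(y) = y^3 - (-7) y^2 - 4*(9) y + (4*(-7)*(9) - (-2)^2)
       = y^3 + (7) y^2 + (-36) y + (-256).
Simplifying: h(y) = y^3 + 7*y^2 - 36*y - 256.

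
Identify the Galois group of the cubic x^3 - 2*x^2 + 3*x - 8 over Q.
Gal(K/Q) = S_3 (symmetric group of order 6)

Compute the discriminant of x^3 + (-2)*x^2 + (3)*x + (-8): Δ = -1192. Since Δ is not a rational square, the Galois group is not contained in A_3; it must be the full S_3 (irreducibility of the cubic rules out anything smaller).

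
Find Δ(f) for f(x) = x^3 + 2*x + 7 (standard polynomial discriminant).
Δ = -1355

For a depressed cubic x^3 + p x + q the discriminant is Δ = -4 p^3 - 27 q^2 = -4*(2)^3 - 27*(7)^2 = -32 - 1323 = -1355.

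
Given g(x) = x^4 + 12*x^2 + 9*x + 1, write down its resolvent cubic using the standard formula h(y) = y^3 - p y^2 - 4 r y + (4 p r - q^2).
h(y) = y^3 - 12*y^2 - 4*y - 33

Identify coefficients: p = 12, q = 9, r = 1.
Plug into h(y) = y^3 - p y^2 - 4 r y + (4 p r - q^2):
  h(y) = y^3 - (12) y^2 - 4*(1) y + (4*(12)*(1) - (9)^2)
       = y^3 + (-12) y^2 + (-4) y + (-33).
Simplifying: h(y) = y^3 - 12*y^2 - 4*y - 33.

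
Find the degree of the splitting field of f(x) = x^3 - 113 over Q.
[K:Q] = 6

x^3 - 113 has one real root r = 113^(1/3) and two complex roots r*zeta_3, r*zeta_3^2 where zeta_3 = e^(2*pi*i/3). The splitting field is Q(r, zeta_3). [Q(r):Q] = 3 and [Q(zeta_3):Q] = 2 with gcd = 1, so [Q(r, zeta_3):Q] = 3 * 2 = 6.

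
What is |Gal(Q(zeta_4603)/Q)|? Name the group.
|Gal(Q(zeta_4603)/Q)| = phi(4603) = 4602; group ≅ (Z/4603Z)^* ≅ Z/4602Z

The n-th cyclotomic polynomial Φ_4603(x) is the minimal polynomial of zeta_4603 over Q and has degree phi(4603) = 4602. So Q(zeta_4603) is a degree-4602 Galois extension with Galois group (Z/4603Z)^*. (Z/4603Z)^* is cyclic since 4603 is an odd prime power (or 4). Hence Gal(Q(zeta_4603)/Q) ≅ Z/4602Z.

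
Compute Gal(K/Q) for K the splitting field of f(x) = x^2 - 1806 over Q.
Gal(K/Q) = Z/2Z (cyclic of order 2)

x^2 - 1806 is irreducible over Q since 1806 is not a rational square. The splitting field Q(sqrt(1806)) has degree 2 over Q, and its unique nontrivial automorphism is sqrt(1806) ↦ -sqrt(1806). Hence Gal(Q(sqrt(1806))/Q) = Z/2Z.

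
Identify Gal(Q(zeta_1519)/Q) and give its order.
|Gal(Q(zeta_1519)/Q)| = phi(1519) = 1260; group ≅ (Z/1519Z)^* ≅ Z/30Z × Z/42Z

The n-th cyclotomic polynomial Φ_1519(x) is the minimal polynomial of zeta_1519 over Q and has degree phi(1519) = 1260. So Q(zeta_1519) is a degree-1260 Galois extension with Galois group (Z/1519Z)^*. By CRT, (Z/1519Z)^* ≅ (Z/49Z)^* × (Z/31Z)^*. Each prime-power unit group is (Z/49Z)^* ≅ Z/42Z; (Z/31Z)^* ≅ Z/30Z. Hence Gal(Q(zeta_1519)/Q) ≅ Z/30Z × Z/42Z.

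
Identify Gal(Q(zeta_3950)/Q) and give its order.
|Gal(Q(zeta_3950)/Q)| = phi(3950) = 1560; group ≅ (Z/3950Z)^* ≅ Z/20Z × Z/78Z

The n-th cyclotomic polynomial Φ_3950(x) is the minimal polynomial of zeta_3950 over Q and has degree phi(3950) = 1560. So Q(zeta_3950) is a degree-1560 Galois extension with Galois group (Z/3950Z)^*. By CRT, (Z/3950Z)^* ≅ (Z/2Z)^* × (Z/25Z)^* × (Z/79Z)^*. Each prime-power unit group is (Z/2Z)^* ≅ trivial group (order 1); (Z/25Z)^* ≅ Z/20Z; (Z/79Z)^* ≅ Z/78Z. Hence Gal(Q(zeta_3950)/Q) ≅ Z/20Z × Z/78Z.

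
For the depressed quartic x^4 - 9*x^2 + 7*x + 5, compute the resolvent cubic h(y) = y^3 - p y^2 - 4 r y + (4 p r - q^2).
h(y) = y^3 + 9*y^2 - 20*y - 229

Identify coefficients: p = -9, q = 7, r = 5.
Plug into h(y) = y^3 - p y^2 - 4 r y + (4 p r - q^2):
  h(y) = y^3 - (-9) y^2 - 4*(5) y + (4*(-9)*(5) - (7)^2)
       = y^3 + (9) y^2 + (-20) y + (-229).
Simplifying: h(y) = y^3 + 9*y^2 - 20*y - 229.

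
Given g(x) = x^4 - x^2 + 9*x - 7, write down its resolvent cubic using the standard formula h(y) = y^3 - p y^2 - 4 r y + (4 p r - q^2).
h(y) = y^3 + y^2 + 28*y - 53

Identify coefficients: p = -1, q = 9, r = -7.
Plug into h(y) = y^3 - p y^2 - 4 r y + (4 p r - q^2):
  h(y) = y^3 - (-1) y^2 - 4*(-7) y + (4*(-1)*(-7) - (9)^2)
       = y^3 + (1) y^2 + (28) y + (-53).
Simplifying: h(y) = y^3 + y^2 + 28*y - 53.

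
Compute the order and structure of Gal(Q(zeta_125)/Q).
|Gal(Q(zeta_125)/Q)| = phi(125) = 100; group ≅ (Z/125Z)^* ≅ Z/100Z

The n-th cyclotomic polynomial Φ_125(x) is the minimal polynomial of zeta_125 over Q and has degree phi(125) = 100. So Q(zeta_125) is a degree-100 Galois extension with Galois group (Z/125Z)^*. (Z/125Z)^* is cyclic since 125 is an odd prime power (or 4). Hence Gal(Q(zeta_125)/Q) ≅ Z/100Z.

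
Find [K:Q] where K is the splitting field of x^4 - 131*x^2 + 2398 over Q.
[K:Q] = 4

f factors as (x^2 - 109)(x^2 - 22); the splitting field is K = Q(sqrt(109), sqrt(22)). Since 109, 22, and 2398 are all non-squares in Q, the three subfields Q(sqrt(109)), Q(sqrt(22)), Q(sqrt(2398)) are distinct degree-2 extensions, so [K:Q] = 4 (Klein four Galois group).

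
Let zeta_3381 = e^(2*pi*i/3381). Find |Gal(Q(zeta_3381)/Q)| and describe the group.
|Gal(Q(zeta_3381)/Q)| = phi(3381) = 1848; group ≅ (Z/3381Z)^* ≅ Z/2Z × Z/22Z × Z/42Z

The n-th cyclotomic polynomial Φ_3381(x) is the minimal polynomial of zeta_3381 over Q and has degree phi(3381) = 1848. So Q(zeta_3381) is a degree-1848 Galois extension with Galois group (Z/3381Z)^*. By CRT, (Z/3381Z)^* ≅ (Z/3Z)^* × (Z/49Z)^* × (Z/23Z)^*. Each prime-power unit group is (Z/3Z)^* ≅ Z/2Z; (Z/49Z)^* ≅ Z/42Z; (Z/23Z)^* ≅ Z/22Z. Hence Gal(Q(zeta_3381)/Q) ≅ Z/2Z × Z/22Z × Z/42Z.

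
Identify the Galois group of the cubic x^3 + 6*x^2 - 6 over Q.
Gal(K/Q) = S_3 (symmetric group of order 6)

Compute the discriminant of x^3 + (6)*x^2 + (0)*x + (-6): Δ = 4212. Since Δ is not a rational square, the Galois group is not contained in A_3; it must be the full S_3 (irreducibility of the cubic rules out anything smaller).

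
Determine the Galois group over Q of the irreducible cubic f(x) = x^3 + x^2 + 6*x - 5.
Gal(K/Q) = S_3 (symmetric group of order 6)

Compute the discriminant of x^3 + (1)*x^2 + (6)*x + (-5): Δ = -2023. Since Δ is not a rational square, the Galois group is not contained in A_3; it must be the full S_3 (irreducibility of the cubic rules out anything smaller).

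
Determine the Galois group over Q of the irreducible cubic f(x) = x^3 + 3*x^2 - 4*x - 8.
Gal(K/Q) = S_3 (symmetric group of order 6)

Compute the discriminant of x^3 + (3)*x^2 + (-4)*x + (-8): Δ = 1264. Since Δ is not a rational square, the Galois group is not contained in A_3; it must be the full S_3 (irreducibility of the cubic rules out anything smaller).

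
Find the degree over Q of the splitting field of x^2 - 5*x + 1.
[K:Q] = 2

The discriminant of x^2 + (-5)*x + (1) is b^2 - 4c = 25 - (4) = 21. Since 21 is not a perfect square in Q, the polynomial is irreducible over Q. Its two roots generate a degree-2 extension, so [K:Q] = 2.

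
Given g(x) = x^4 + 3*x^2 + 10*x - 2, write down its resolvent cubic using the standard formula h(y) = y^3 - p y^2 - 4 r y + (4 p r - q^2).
h(y) = y^3 - 3*y^2 + 8*y - 124

Identify coefficients: p = 3, q = 10, r = -2.
Plug into h(y) = y^3 - p y^2 - 4 r y + (4 p r - q^2):
  h(y) = y^3 - (3) y^2 - 4*(-2) y + (4*(3)*(-2) - (10)^2)
       = y^3 + (-3) y^2 + (8) y + (-124).
Simplifying: h(y) = y^3 - 3*y^2 + 8*y - 124.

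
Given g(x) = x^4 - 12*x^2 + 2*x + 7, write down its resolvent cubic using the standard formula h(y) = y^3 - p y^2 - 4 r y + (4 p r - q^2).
h(y) = y^3 + 12*y^2 - 28*y - 340

Identify coefficients: p = -12, q = 2, r = 7.
Plug into h(y) = y^3 - p y^2 - 4 r y + (4 p r - q^2):
  h(y) = y^3 - (-12) y^2 - 4*(7) y + (4*(-12)*(7) - (2)^2)
       = y^3 + (12) y^2 + (-28) y + (-340).
Simplifying: h(y) = y^3 + 12*y^2 - 28*y - 340.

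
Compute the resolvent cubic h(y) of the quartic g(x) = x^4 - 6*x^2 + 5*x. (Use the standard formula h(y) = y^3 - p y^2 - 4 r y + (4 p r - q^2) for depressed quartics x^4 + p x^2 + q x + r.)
h(y) = y^3 + 6*y^2 - 25

Identify coefficients: p = -6, q = 5, r = 0.
Plug into h(y) = y^3 - p y^2 - 4 r y + (4 p r - q^2):
  h(y) = y^3 - (-6) y^2 - 4*(0) y + (4*(-6)*(0) - (5)^2)
       = y^3 + (6) y^2 + (0) y + (-25).
Simplifying: h(y) = y^3 + 6*y^2 - 25.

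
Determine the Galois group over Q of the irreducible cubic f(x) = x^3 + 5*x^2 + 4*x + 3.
Gal(K/Q) = S_3 (symmetric group of order 6)

Compute the discriminant of x^3 + (5)*x^2 + (4)*x + (3): Δ = -519. Since Δ is not a rational square, the Galois group is not contained in A_3; it must be the full S_3 (irreducibility of the cubic rules out anything smaller).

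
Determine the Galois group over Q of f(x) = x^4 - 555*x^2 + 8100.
Gal(K/Q) = Z/2Z (cyclic of order 2)

f factors as (x^2 - 540)(x^2 - 15), so the splitting field is K = Q(sqrt(540), sqrt(15)). The squarefree part of 540 is 15 and the squarefree part of 15 is also 15, so sqrt(540) and sqrt(15) are both rational multiples of sqrt(15). Hence Q(sqrt(540)) = Q(sqrt(15)) = Q(sqrt(15)), and the splitting field collapses to a single degree-2 extension with Galois group Z/2Z.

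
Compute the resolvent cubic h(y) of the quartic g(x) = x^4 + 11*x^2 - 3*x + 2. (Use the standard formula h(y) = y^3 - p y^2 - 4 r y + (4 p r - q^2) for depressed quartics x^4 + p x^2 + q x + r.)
h(y) = y^3 - 11*y^2 - 8*y + 79

Identify coefficients: p = 11, q = -3, r = 2.
Plug into h(y) = y^3 - p y^2 - 4 r y + (4 p r - q^2):
  h(y) = y^3 - (11) y^2 - 4*(2) y + (4*(11)*(2) - (-3)^2)
       = y^3 + (-11) y^2 + (-8) y + (79).
Simplifying: h(y) = y^3 - 11*y^2 - 8*y + 79.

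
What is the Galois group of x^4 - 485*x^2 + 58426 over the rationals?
Gal(K/Q) = V_4 (Klein four-group, Z/2Z × Z/2Z)

f factors as (x^2 - 262)(x^2 - 223), so the splitting field is K = Q(sqrt(262), sqrt(223)). The elements 262, 223, 58426 are all non-squares in Q, so sqrt(262) and sqrt(223) generate independent quadratic extensions. Thus [K:Q] = 4 and Gal(K/Q) is generated by the two order-2 automorphisms sqrt(262) ↦ -sqrt(262) and sqrt(223) ↦ -sqrt(223), giving V_4.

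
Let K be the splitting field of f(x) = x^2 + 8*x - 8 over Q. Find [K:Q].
[K:Q] = 2

The discriminant of x^2 + (8)*x + (-8) is b^2 - 4c = 64 - (-32) = 96. Since 96 is not a perfect square in Q, the polynomial is irreducible over Q. Its two roots generate a degree-2 extension, so [K:Q] = 2.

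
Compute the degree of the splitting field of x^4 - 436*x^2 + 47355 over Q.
[K:Q] = 4

f factors as (x^2 - 205)(x^2 - 231); the splitting field is K = Q(sqrt(205), sqrt(231)). Since 205, 231, and 47355 are all non-squares in Q, the three subfields Q(sqrt(205)), Q(sqrt(231)), Q(sqrt(47355)) are distinct degree-2 extensions, so [K:Q] = 4 (Klein four Galois group).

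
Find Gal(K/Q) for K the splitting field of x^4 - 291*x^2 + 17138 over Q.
Gal(K/Q) = V_4 (Klein four-group, Z/2Z × Z/2Z)

f factors as (x^2 - 82)(x^2 - 209), so the splitting field is K = Q(sqrt(82), sqrt(209)). The elements 82, 209, 17138 are all non-squares in Q, so sqrt(82) and sqrt(209) generate independent quadratic extensions. Thus [K:Q] = 4 and Gal(K/Q) is generated by the two order-2 automorphisms sqrt(82) ↦ -sqrt(82) and sqrt(209) ↦ -sqrt(209), giving V_4.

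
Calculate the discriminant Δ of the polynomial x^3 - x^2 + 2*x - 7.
Δ = -1127

For x^3 + a x^2 + b x + c the discriminant is Δ = 18 a b c - 4 a^3 c + a^2 b^2 - 4 b^3 - 27 c^2.
Plug a = -1, b = 2, c = -7:
  18*(-1)*(2)*(-7) - 4*(-1)^3*(-7) + (-1)^2*(2)^2 - 4*(2)^3 - 27*(-7)^2
  = 252 + (-28) + 4 + (-32) + (-1323)
  = -1127.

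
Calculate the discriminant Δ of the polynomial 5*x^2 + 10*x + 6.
Δ = -20

For a quadratic a x^2 + b x + c the discriminant is Δ = b^2 - 4ac = (10)^2 - 4*(5)*(6) = 100 - (120) = -20.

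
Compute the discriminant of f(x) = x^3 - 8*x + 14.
Δ = -3244

For a depressed cubic x^3 + p x + q the discriminant is Δ = -4 p^3 - 27 q^2 = -4*(-8)^3 - 27*(14)^2 = 2048 - 5292 = -3244.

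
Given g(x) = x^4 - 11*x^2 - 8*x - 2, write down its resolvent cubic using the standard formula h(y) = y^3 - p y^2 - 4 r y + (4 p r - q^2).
h(y) = y^3 + 11*y^2 + 8*y + 24

Identify coefficients: p = -11, q = -8, r = -2.
Plug into h(y) = y^3 - p y^2 - 4 r y + (4 p r - q^2):
  h(y) = y^3 - (-11) y^2 - 4*(-2) y + (4*(-11)*(-2) - (-8)^2)
       = y^3 + (11) y^2 + (8) y + (24).
Simplifying: h(y) = y^3 + 11*y^2 + 8*y + 24.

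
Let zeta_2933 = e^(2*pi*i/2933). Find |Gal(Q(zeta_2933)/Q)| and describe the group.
|Gal(Q(zeta_2933)/Q)| = phi(2933) = 2508; group ≅ (Z/2933Z)^* ≅ Z/6Z × Z/418Z

The n-th cyclotomic polynomial Φ_2933(x) is the minimal polynomial of zeta_2933 over Q and has degree phi(2933) = 2508. So Q(zeta_2933) is a degree-2508 Galois extension with Galois group (Z/2933Z)^*. By CRT, (Z/2933Z)^* ≅ (Z/7Z)^* × (Z/419Z)^*. Each prime-power unit group is (Z/7Z)^* ≅ Z/6Z; (Z/419Z)^* ≅ Z/418Z. Hence Gal(Q(zeta_2933)/Q) ≅ Z/6Z × Z/418Z.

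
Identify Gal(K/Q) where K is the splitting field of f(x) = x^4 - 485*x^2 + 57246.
Gal(K/Q) = V_4 (Klein four-group, Z/2Z × Z/2Z)

f factors as (x^2 - 203)(x^2 - 282), so the splitting field is K = Q(sqrt(203), sqrt(282)). The elements 203, 282, 57246 are all non-squares in Q, so sqrt(203) and sqrt(282) generate independent quadratic extensions. Thus [K:Q] = 4 and Gal(K/Q) is generated by the two order-2 automorphisms sqrt(203) ↦ -sqrt(203) and sqrt(282) ↦ -sqrt(282), giving V_4.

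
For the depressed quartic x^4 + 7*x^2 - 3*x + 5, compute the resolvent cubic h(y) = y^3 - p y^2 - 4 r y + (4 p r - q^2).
h(y) = y^3 - 7*y^2 - 20*y + 131

Identify coefficients: p = 7, q = -3, r = 5.
Plug into h(y) = y^3 - p y^2 - 4 r y + (4 p r - q^2):
  h(y) = y^3 - (7) y^2 - 4*(5) y + (4*(7)*(5) - (-3)^2)
       = y^3 + (-7) y^2 + (-20) y + (131).
Simplifying: h(y) = y^3 - 7*y^2 - 20*y + 131.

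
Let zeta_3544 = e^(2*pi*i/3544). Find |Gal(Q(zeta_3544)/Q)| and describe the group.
|Gal(Q(zeta_3544)/Q)| = phi(3544) = 1768; group ≅ (Z/3544Z)^* ≅ Z/2Z × Z/2Z × Z/442Z

The n-th cyclotomic polynomial Φ_3544(x) is the minimal polynomial of zeta_3544 over Q and has degree phi(3544) = 1768. So Q(zeta_3544) is a degree-1768 Galois extension with Galois group (Z/3544Z)^*. By CRT, (Z/3544Z)^* ≅ (Z/8Z)^* × (Z/443Z)^*. Each prime-power unit group is (Z/8Z)^* ≅ Z/2Z × Z/2Z; (Z/443Z)^* ≅ Z/442Z. Hence Gal(Q(zeta_3544)/Q) ≅ Z/2Z × Z/2Z × Z/442Z.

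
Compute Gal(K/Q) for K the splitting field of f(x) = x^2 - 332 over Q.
Gal(K/Q) = Z/2Z (cyclic of order 2)

x^2 - 332 is irreducible over Q since 332 is not a rational square. The splitting field Q(sqrt(332)) has degree 2 over Q, and its unique nontrivial automorphism is sqrt(332) ↦ -sqrt(332). Hence Gal(Q(sqrt(332))/Q) = Z/2Z.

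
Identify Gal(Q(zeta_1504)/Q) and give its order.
|Gal(Q(zeta_1504)/Q)| = phi(1504) = 736; group ≅ (Z/1504Z)^* ≅ Z/2Z × Z/8Z × Z/46Z

The n-th cyclotomic polynomial Φ_1504(x) is the minimal polynomial of zeta_1504 over Q and has degree phi(1504) = 736. So Q(zeta_1504) is a degree-736 Galois extension with Galois group (Z/1504Z)^*. By CRT, (Z/1504Z)^* ≅ (Z/32Z)^* × (Z/47Z)^*. Each prime-power unit group is (Z/32Z)^* ≅ Z/2Z × Z/8Z; (Z/47Z)^* ≅ Z/46Z. Hence Gal(Q(zeta_1504)/Q) ≅ Z/2Z × Z/8Z × Z/46Z.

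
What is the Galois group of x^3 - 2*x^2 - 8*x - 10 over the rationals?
Gal(K/Q) = S_3 (symmetric group of order 6)

Compute the discriminant of x^3 + (-2)*x^2 + (-8)*x + (-10): Δ = -3596. Since Δ is not a rational square, the Galois group is not contained in A_3; it must be the full S_3 (irreducibility of the cubic rules out anything smaller).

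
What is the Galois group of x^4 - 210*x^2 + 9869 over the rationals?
Gal(K/Q) = V_4 (Klein four-group, Z/2Z × Z/2Z)

f factors as (x^2 - 71)(x^2 - 139), so the splitting field is K = Q(sqrt(71), sqrt(139)). The elements 71, 139, 9869 are all non-squares in Q, so sqrt(71) and sqrt(139) generate independent quadratic extensions. Thus [K:Q] = 4 and Gal(K/Q) is generated by the two order-2 automorphisms sqrt(71) ↦ -sqrt(71) and sqrt(139) ↦ -sqrt(139), giving V_4.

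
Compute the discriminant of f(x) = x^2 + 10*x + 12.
Δ = 52

For a quadratic a x^2 + b x + c the discriminant is Δ = b^2 - 4ac = (10)^2 - 4*(1)*(12) = 100 - (48) = 52.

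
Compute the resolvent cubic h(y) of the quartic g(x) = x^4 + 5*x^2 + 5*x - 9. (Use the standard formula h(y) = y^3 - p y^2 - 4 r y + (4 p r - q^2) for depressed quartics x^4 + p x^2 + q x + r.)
h(y) = y^3 - 5*y^2 + 36*y - 205

Identify coefficients: p = 5, q = 5, r = -9.
Plug into h(y) = y^3 - p y^2 - 4 r y + (4 p r - q^2):
  h(y) = y^3 - (5) y^2 - 4*(-9) y + (4*(5)*(-9) - (5)^2)
       = y^3 + (-5) y^2 + (36) y + (-205).
Simplifying: h(y) = y^3 - 5*y^2 + 36*y - 205.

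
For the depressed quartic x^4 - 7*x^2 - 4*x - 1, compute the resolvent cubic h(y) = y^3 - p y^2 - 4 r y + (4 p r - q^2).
h(y) = y^3 + 7*y^2 + 4*y + 12

Identify coefficients: p = -7, q = -4, r = -1.
Plug into h(y) = y^3 - p y^2 - 4 r y + (4 p r - q^2):
  h(y) = y^3 - (-7) y^2 - 4*(-1) y + (4*(-7)*(-1) - (-4)^2)
       = y^3 + (7) y^2 + (4) y + (12).
Simplifying: h(y) = y^3 + 7*y^2 + 4*y + 12.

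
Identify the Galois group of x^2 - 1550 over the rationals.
Gal(K/Q) = Z/2Z (cyclic of order 2)

x^2 - 1550 is irreducible over Q since 1550 is not a rational square. The splitting field Q(sqrt(1550)) has degree 2 over Q, and its unique nontrivial automorphism is sqrt(1550) ↦ -sqrt(1550). Hence Gal(Q(sqrt(1550))/Q) = Z/2Z.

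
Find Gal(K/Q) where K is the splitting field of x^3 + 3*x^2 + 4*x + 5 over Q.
Gal(K/Q) = S_3 (symmetric group of order 6)

Compute the discriminant of x^3 + (3)*x^2 + (4)*x + (5): Δ = -247. Since Δ is not a rational square, the Galois group is not contained in A_3; it must be the full S_3 (irreducibility of the cubic rules out anything smaller).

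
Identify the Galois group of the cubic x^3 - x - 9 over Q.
Gal(K/Q) = S_3 (symmetric group of order 6)

Compute the discriminant of x^3 + (0)*x^2 + (-1)*x + (-9): Δ = -2183. Since Δ is not a rational square, the Galois group is not contained in A_3; it must be the full S_3 (irreducibility of the cubic rules out anything smaller).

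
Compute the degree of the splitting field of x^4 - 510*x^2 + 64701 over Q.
[K:Q] = 4

f factors as (x^2 - 273)(x^2 - 237); the splitting field is K = Q(sqrt(273), sqrt(237)). Since 273, 237, and 64701 are all non-squares in Q, the three subfields Q(sqrt(273)), Q(sqrt(237)), Q(sqrt(64701)) are distinct degree-2 extensions, so [K:Q] = 4 (Klein four Galois group).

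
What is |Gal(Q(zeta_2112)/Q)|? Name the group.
|Gal(Q(zeta_2112)/Q)| = phi(2112) = 640; group ≅ (Z/2112Z)^* ≅ Z/2Z × Z/2Z × Z/10Z × Z/16Z

The n-th cyclotomic polynomial Φ_2112(x) is the minimal polynomial of zeta_2112 over Q and has degree phi(2112) = 640. So Q(zeta_2112) is a degree-640 Galois extension with Galois group (Z/2112Z)^*. By CRT, (Z/2112Z)^* ≅ (Z/64Z)^* × (Z/3Z)^* × (Z/11Z)^*. Each prime-power unit group is (Z/64Z)^* ≅ Z/2Z × Z/16Z; (Z/3Z)^* ≅ Z/2Z; (Z/11Z)^* ≅ Z/10Z. Hence Gal(Q(zeta_2112)/Q) ≅ Z/2Z × Z/2Z × Z/10Z × Z/16Z.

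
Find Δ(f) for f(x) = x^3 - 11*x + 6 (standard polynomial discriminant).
Δ = 4352

For a depressed cubic x^3 + p x + q the discriminant is Δ = -4 p^3 - 27 q^2 = -4*(-11)^3 - 27*(6)^2 = 5324 - 972 = 4352.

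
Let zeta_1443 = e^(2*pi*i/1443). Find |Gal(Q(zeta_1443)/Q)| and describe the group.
|Gal(Q(zeta_1443)/Q)| = phi(1443) = 864; group ≅ (Z/1443Z)^* ≅ Z/2Z × Z/12Z × Z/36Z

The n-th cyclotomic polynomial Φ_1443(x) is the minimal polynomial of zeta_1443 over Q and has degree phi(1443) = 864. So Q(zeta_1443) is a degree-864 Galois extension with Galois group (Z/1443Z)^*. By CRT, (Z/1443Z)^* ≅ (Z/3Z)^* × (Z/13Z)^* × (Z/37Z)^*. Each prime-power unit group is (Z/3Z)^* ≅ Z/2Z; (Z/13Z)^* ≅ Z/12Z; (Z/37Z)^* ≅ Z/36Z. Hence Gal(Q(zeta_1443)/Q) ≅ Z/2Z × Z/12Z × Z/36Z.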